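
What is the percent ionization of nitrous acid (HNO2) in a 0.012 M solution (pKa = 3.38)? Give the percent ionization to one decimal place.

17.0%

HNO2 ⇌ NO2- + H+; let x = [H+] at equilibrium.
Ka = 10^(−3.38) = 4.17 × 10^-4
Ka = x²/(C₀ − x); solving the quadratic gives x = 2.04 × 10^-3 M.
Fraction ionized = 2.04 × 10^-3 / 0.012 = 0.1700 → 17.0%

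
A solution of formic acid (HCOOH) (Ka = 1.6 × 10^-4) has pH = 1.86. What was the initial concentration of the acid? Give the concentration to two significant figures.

C₀ = 1.2 M

[H+] = 10^(-1.86) = 1.38 × 10^-2 M = x
Ka = x²/(C₀ − x) ⇒ C₀ = x + x²/Ka
C₀ = 1.38 × 10^-2 + (1.38 × 10^-2)²/(1.6 × 10^-4) = 1.20 M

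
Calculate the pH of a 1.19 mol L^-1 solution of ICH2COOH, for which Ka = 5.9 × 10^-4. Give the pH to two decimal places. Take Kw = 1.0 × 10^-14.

pH = 1.58

ICH2COOH ⇌ ICH2COO- + H+
From the ICE table, Ka = x²/(1.19 − x) = 5.9 × 10^-4.
Assume x ≪ 1.19: x ≈ √(5.9 × 10^-4 × 1.19) = 2.65 × 10^-2 M
(x/C₀ = 2.2% < 5%, so the approximation holds.)
pH = −log(2.65 × 10^-2) = 1.58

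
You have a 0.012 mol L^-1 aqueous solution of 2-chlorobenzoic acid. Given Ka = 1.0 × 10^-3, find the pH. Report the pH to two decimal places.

pH = 2.52

ClC6H4COOH ⇌ ClC6H4COO- + H+
Ka = [H+]²/(0.012 − [H+]) = 1.0 × 10^-3
[H+] is not negligible relative to C₀; solve [H+]² + 0.001·[H+] − 1.2e-05 = 0.
[H+] = (−Ka + √(Ka² + 4·Ka·C₀))/2 = 3.00 × 10^-3 M
pH = −log[H+] = −log(3.00 × 10^-3) = 2.52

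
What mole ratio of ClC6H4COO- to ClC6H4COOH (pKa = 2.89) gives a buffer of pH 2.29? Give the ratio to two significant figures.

ratio = 0.25

pH = pKa + log(r) ⇒ log(r) = 2.29 − 2.89 = -0.60
r = [ClC6H4COO-]/[ClC6H4COOH] = 10^(-0.60) = 0.251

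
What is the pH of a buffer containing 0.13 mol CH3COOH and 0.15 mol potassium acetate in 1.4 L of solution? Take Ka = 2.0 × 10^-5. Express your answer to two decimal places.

pKa = −log(2.0 × 10^-5) = 4.699
pH = pKa + log([A⁻]/[HA]) = 4.699 + log(0.15/0.13)
pH = 4.699 + (+0.062) = 4.76

pH = 4.76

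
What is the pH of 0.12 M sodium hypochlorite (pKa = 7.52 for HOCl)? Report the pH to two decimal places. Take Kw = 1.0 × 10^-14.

pH = 10.30

OCl- is the conjugate base of the weak acid HOCl.
Ka = 10^(−7.52) = 3.02 × 10^-8
Kb = Kw/Ka = 1.0×10^-14 / 3.02 × 10^-8 = 3.31 × 10^-7
Kb = x²/(0.12 − x) = 3.31 × 10^-7
Since Kb ≪ C₀, x ≈ √(Kb·C₀) = 1.99 × 10^-4 M.
(x/C₀ = 0.17% < 5%, so the approximation holds.)
pOH = 3.70, so pH = 14.00 − pOH = 10.30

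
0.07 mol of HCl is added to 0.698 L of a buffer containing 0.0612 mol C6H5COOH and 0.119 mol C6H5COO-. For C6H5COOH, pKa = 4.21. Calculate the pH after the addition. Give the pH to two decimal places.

pH = 3.78

After neutralization: n(C6H5COOH) = 0.131 mol, n(C6H5COO-) = 0.049 mol.
pH = pKa + log([A⁻]/[HA]) = 4.21 + log(0.049/0.131) = 4.21 -0.427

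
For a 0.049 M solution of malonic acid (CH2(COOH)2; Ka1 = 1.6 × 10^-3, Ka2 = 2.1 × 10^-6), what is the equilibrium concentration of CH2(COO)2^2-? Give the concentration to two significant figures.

First ionization gives [H+] ≈ [CH2(COOH)COO-] = 8.09 × 10^-3 M.
Second step: Ka2 = [H+][CH2(COO)2^2-]/[CH2(COOH)COO-] ≈ [CH2(COO)2^2-] (since [H+] ≈ [CH2(COOH)COO-]).
So [CH2(COO)2^2-] ≈ Ka2.

2.1 × 10^-6 M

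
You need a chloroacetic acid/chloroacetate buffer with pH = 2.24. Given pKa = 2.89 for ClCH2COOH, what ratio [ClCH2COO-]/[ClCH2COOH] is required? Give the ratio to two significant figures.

ratio = 0.22

pH = pKa + log(r) ⇒ log(r) = 2.24 − 2.89 = -0.65
r = [ClCH2COO-]/[ClCH2COOH] = 10^(-0.65) = 0.224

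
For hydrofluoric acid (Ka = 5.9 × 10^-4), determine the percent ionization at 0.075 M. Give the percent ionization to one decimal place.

HF ⇌ F- + H+; let x = [H+] at equilibrium.
Ka = x²/(C₀ − x); solving the quadratic gives x = 6.36 × 10^-3 M.
Fraction ionized = 6.36 × 10^-3 / 0.075 = 0.0848 → 8.5%

8.5%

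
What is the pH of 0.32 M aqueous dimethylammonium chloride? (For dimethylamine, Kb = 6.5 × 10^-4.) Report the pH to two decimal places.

(CH3)2NH2+ is the conjugate acid of the weak base (CH3)2NH.
Ka = Kw/Kb = 1.0×10^-14 / 6.5 × 10^-4 = 1.54 × 10^-11
Ka = [H+]²/(0.32 − [H+]) = 1.54 × 10^-11
Since Ka ≪ C₀, [H+] ≈ √(Ka·C₀) = 2.22 × 10^-6 M.
pH = −log[H+] = −log(2.22 × 10^-6) = 5.65

pH = 5.65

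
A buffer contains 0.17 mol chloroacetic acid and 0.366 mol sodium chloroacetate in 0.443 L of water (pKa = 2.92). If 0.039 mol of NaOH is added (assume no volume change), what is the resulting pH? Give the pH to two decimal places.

pH = 3.41

OH- converts ClCH2COOH to ClCH2COO-: ClCH2COOH → 0.131 mol, ClCH2COO- → 0.405 mol.
Henderson–Hasselbalch with mole ratio 0.405/0.131: pH = 2.92 + (+0.490)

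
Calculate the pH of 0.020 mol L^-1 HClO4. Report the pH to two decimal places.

pH = 1.70

HClO4 is a strong acid and dissociates completely, so [H+] = 0.020 M.
pH = -log(0.02) = 1.70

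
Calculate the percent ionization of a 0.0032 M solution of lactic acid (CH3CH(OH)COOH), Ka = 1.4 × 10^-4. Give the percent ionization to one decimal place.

18.8%

CH3CH(OH)COOH ⇌ CH3CH(OH)COO- + H+; let x = [H+] at equilibrium.
Ka = x²/(C₀ − x); solving the quadratic gives x = 6.03 × 10^-4 M.
% ionization = x/C₀ × 100% = 6.03 × 10^-4/0.0032 × 100% = 18.8%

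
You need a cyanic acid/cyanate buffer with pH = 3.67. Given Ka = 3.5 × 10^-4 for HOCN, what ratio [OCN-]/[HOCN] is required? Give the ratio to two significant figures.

pKa = -log(3.5 × 10^-4) = 3.456
pH = pKa + log(r) ⇒ log(r) = 3.67 − 3.456 = +0.214
r = [OCN-]/[HOCN] = 10^(+0.214) = 1.64

ratio = 1.6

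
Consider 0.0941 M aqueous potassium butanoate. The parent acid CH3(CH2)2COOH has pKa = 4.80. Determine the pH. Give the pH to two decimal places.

CH3(CH2)2COO- is the conjugate base of the weak acid CH3(CH2)2COOH.
Ka = 10^(−4.80) = 1.58 × 10^-5
Kb = Kw/Ka = 1.0×10^-14 / 1.58 × 10^-5 = 6.33 × 10^-10
Kb = [OH-]²/(0.0941 − [OH-]) = 6.33 × 10^-10
Since Kb ≪ C₀, [OH-] ≈ √(Kb·C₀) = 7.72 × 10^-6 M.
Check: 0.0082% ionized — well under 5%, approximation valid.
pOH = 5.11, so pH = 14.00 − pOH = 8.89

pH = 8.89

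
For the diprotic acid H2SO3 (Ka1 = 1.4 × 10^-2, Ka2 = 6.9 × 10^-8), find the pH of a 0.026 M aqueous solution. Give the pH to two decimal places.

pH = 1.88

Since Ka1 ≫ Ka2, the first ionization dominates [H+].
Ka1 = x²/(0.026 − x) = 1.4 × 10^-2
Solving the quadratic: x = (−Ka1 + √(Ka1² + 4·Ka1·C₀))/2 = 1.33 × 10^-2 M
pH = −log(1.33 × 10^-2) = 1.88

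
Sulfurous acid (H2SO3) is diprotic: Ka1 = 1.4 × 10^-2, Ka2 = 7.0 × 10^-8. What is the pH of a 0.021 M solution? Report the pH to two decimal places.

pH = 1.94

Ka1 ≫ Ka2, so treat the first dissociation as the only significant source of H+.
Ka1 = x²/(0.021 − x) = 1.4 × 10^-2
Solving the quadratic: x = (−Ka1 + √(Ka1² + 4·Ka1·C₀))/2 = 1.15 × 10^-2 M
pH = −log(1.15 × 10^-2) = 1.94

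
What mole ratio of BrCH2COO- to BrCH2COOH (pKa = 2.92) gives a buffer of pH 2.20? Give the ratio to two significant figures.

ratio = 0.19

pH = pKa + log(r) ⇒ log(r) = 2.20 − 2.92 = -0.72
r = [BrCH2COO-]/[BrCH2COOH] = 10^(-0.72) = 0.191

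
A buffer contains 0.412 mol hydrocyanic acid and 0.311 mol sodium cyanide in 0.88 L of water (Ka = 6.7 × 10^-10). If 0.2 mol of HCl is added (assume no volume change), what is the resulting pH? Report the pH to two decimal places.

pH = 8.43

After neutralization: n(HCN) = 0.612 mol, n(CN-) = 0.111 mol.
pKa = −log(6.7 × 10^-10) = 9.174
pH = pKa + log([A⁻]/[HA]) = 9.174 + log(0.111/0.612) = 9.174 -0.741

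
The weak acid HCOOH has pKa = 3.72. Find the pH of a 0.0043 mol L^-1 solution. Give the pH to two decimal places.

HCOOH ⇌ HCOO- + H+
Ka = 10^(−3.72) = 1.91 × 10^-4
Ka = x²/(0.0043 − x) = 1.91 × 10^-4
The 5% rule fails; solving x² + Ka·x − Ka·C₀ = 0 exactly:
x = (−Ka + √(Ka² + 4·Ka·C₀))/2 = 8.16 × 10^-4 M
pH = −log[H+] = −log(8.16 × 10^-4) = 3.09

pH = 3.09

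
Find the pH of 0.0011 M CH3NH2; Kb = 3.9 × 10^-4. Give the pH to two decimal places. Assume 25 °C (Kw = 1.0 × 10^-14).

CH3NH2 + H2O ⇌ CH3NH3+ + OH-
Kb = x²/(0.0011 − x) = 3.9 × 10^-4
The 5% rule fails; solving x² + Kb·x − Kb·C₀ = 0 exactly:
x = (−Kb + √(Kb² + 4·Kb·C₀))/2 = 4.88 × 10^-4 M
pOH = −log(4.88 × 10^-4) = 3.31; pH = 14.00 − 3.31 = 10.69

pH = 10.69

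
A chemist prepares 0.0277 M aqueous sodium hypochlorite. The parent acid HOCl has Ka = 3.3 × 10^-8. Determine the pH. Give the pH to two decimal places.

OCl- is the conjugate base of the weak acid HOCl.
Kb = Kw/Ka = 1.0×10^-14 / 3.3 × 10^-8 = 3.03 × 10^-7
Kb = x²/(0.0277 − x) = 3.03 × 10^-7
Neglecting x in the denominator: x = √(3.03 × 10^-7 × 0.0277) = 9.16 × 10^-5 M
Check: 0.33% ionized — well under 5%, approximation valid.
pOH = 4.04, so pH = 14.00 − pOH = 9.96

pH = 9.96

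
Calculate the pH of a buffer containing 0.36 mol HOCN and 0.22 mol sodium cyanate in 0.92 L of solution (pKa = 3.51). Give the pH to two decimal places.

Using pH = pKa + log([base]/[acid]) with [base]/[acid] = 0.22/0.36:
pH = 3.51 + (-0.214) = 3.30

pH = 3.30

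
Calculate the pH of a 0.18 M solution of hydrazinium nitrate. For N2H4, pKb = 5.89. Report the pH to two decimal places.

N2H5+ is the conjugate acid of the weak base N2H4.
Kb = 10^(−5.89) = 1.29 × 10^-6
Ka = Kw/Kb = 1.0×10^-14 / 1.29 × 10^-6 = 7.75 × 10^-9
From the ICE table, Ka = x²/(0.18 − x) = 7.75 × 10^-9.
Neglecting x in the denominator: x = √(7.75 × 10^-9 × 0.18) = 3.73 × 10^-5 M
Check: 0.021% ionized — well under 5%, approximation valid.
pH = −log(3.73 × 10^-5) = 4.43

pH = 4.43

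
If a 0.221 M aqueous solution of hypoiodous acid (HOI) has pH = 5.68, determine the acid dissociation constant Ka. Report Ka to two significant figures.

Ka = 2.0 × 10^-11

[H+] = 10^(-5.68) = 2.09 × 10^-6 M
At equilibrium [HA] = 0.221 − 2.09 × 10^-6 = 2.21 × 10^-1 M
Ka = [H+][A-]/[HA] = (2.09 × 10^-6)² / 2.21 × 10^-1 = 2.0 × 10^-11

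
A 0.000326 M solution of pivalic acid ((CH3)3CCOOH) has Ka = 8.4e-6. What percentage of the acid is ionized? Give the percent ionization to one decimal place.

14.8%

(CH3)3CCOOH ⇌ (CH3)3CCOO- + H+; let x = [H+] at equilibrium.
Ka = x²/(C₀ − x); solving the quadratic gives x = 4.83 × 10^-5 M.
Fraction ionized = 4.83 × 10^-5 / 0.000326 = 0.1482 → 14.8%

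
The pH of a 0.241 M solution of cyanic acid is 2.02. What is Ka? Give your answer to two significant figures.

Ka = 3.9 × 10^-4

[H+] = 10^(-2.02) = 9.55 × 10^-3 M
At equilibrium [HA] = 0.241 − 9.55 × 10^-3 = 2.31 × 10^-1 M
Ka = [H+][A-]/[HA] = (9.55 × 10^-3)² / 2.31 × 10^-1 = 3.9 × 10^-4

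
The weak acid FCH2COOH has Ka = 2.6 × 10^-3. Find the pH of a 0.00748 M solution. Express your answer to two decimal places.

pH = 2.48

FCH2COOH ⇌ FCH2COO- + H+
Ka = x²/(0.00748 − x) = 2.6 × 10^-3
Here C₀/Ka ≈ 2.88, so the small-x approximation fails. Use the quadratic:
x = [−0.0026 + √(0.0026² + 7.78e-05)]/2 = 3.30 × 10^-3 M
pH = −log(3.30 × 10^-3) = 2.48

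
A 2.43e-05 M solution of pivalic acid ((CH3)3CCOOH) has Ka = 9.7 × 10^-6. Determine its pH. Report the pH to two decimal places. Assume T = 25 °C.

pH = 4.95

(CH3)3CCOOH ⇌ (CH3)3CCOO- + H+
From the ICE table, Ka = [H+]²/(2.43e-05 − [H+]) = 9.7 × 10^-6.
[H+] is not negligible relative to C₀; solve [H+]² + 9.7e-06·[H+] − 2.36e-10 = 0.
[H+] = [−9.7e-06 + √(9.7e-06² + 9.43e-10)]/2 = 1.13 × 10^-5 M
pH = −log[H+] = −log(1.13 × 10^-5) = 4.95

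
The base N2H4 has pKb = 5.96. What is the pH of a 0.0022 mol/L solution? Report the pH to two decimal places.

pH = 9.69

N2H4 + H2O ⇌ N2H5+ + OH-
Kb = 10^(−5.96) = 1.10 × 10^-6
From the ICE table, Kb = [OH-]²/(0.0022 − [OH-]) = 1.10 × 10^-6.
Neglecting [OH-] in the denominator: [OH-] = √(1.10 × 10^-6 × 0.0022) = 4.92 × 10^-5 M
pOH = 4.31, so pH = 14.00 − pOH = 9.69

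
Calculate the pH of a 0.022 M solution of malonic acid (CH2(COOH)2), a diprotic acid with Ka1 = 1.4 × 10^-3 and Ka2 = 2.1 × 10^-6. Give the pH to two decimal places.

pH = 2.31

Ka1 ≫ Ka2, so treat the first dissociation as the only significant source of H+.
Ka1 = x²/(0.022 − x) = 1.4 × 10^-3
Solving the quadratic: x = (−Ka1 + √(Ka1² + 4·Ka1·C₀))/2 = 4.89 × 10^-3 M
pH = −log(4.89 × 10^-3) = 2.31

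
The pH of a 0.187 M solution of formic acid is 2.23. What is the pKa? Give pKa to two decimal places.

[H+] = 10^(-2.23) = 5.89 × 10^-3 M
At equilibrium [HA] = 0.187 − 5.89 × 10^-3 = 1.81 × 10^-1 M
Ka = [H+][A-]/[HA] = (5.89 × 10^-3)² / 1.81 × 10^-1 = 1.92 × 10^-4
pKa = -log(1.92 × 10^-4) = 3.72

pKa = 3.72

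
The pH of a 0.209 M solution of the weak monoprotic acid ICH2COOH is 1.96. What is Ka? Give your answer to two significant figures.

[H+] = 10^(-1.96) = 1.10 × 10^-2 M
At equilibrium [HA] = 0.209 − 1.10 × 10^-2 = 1.98 × 10^-1 M
Ka = [H+][A-]/[HA] = (1.10 × 10^-2)² / 1.98 × 10^-1 = 6.1 × 10^-4

Ka = 6.1 × 10^-4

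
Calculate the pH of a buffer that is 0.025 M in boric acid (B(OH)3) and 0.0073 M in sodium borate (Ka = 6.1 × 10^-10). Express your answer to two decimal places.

pKa = −log(6.1 × 10^-10) = 9.215
pH = pKa + log([A⁻]/[HA]) = 9.215 + log(0.0073/0.025)
pH = 9.215 + (-0.535) = 8.68

pH = 8.68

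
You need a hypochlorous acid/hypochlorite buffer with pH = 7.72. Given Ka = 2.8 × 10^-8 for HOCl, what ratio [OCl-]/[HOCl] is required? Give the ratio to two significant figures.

ratio = 1.5

pKa = -log(2.8 × 10^-8) = 7.553
pH = pKa + log(r) ⇒ log(r) = 7.72 − 7.553 = +0.167
r = [OCl-]/[HOCl] = 10^(+0.167) = 1.47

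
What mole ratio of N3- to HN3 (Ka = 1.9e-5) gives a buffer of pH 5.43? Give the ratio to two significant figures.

ratio = 5.1

pKa = -log(1.9 × 10^-5) = 4.721
pH = pKa + log(r) ⇒ log(r) = 5.43 − 4.721 = +0.709
r = [N3-]/[HN3] = 10^(+0.709) = 5.12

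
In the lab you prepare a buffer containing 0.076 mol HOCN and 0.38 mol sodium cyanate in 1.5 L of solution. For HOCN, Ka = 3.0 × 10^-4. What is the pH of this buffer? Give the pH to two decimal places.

pKa = −log(3.0 × 10^-4) = 3.523
Henderson–Hasselbalch: pH = pKa + log([OCN-]/[HOCN]) = 3.523 + log(0.38/0.076)
pH = 3.523 + (+0.699) = 4.22

pH = 4.22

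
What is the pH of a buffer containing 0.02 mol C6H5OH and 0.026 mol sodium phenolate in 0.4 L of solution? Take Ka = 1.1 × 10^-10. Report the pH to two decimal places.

pKa = −log(1.1 × 10^-10) = 9.959
pH = pKa + log([A⁻]/[HA]) = 9.959 + log(0.026/0.02)
pH = 9.959 + (+0.114) = 10.07

pH = 10.07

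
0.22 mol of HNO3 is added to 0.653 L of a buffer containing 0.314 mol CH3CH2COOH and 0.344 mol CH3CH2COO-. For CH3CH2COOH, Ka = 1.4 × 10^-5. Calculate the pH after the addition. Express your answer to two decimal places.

pH = 4.22

Added H+ converts CH3CH2COO- to CH3CH2COOH: CH3CH2COOH → 0.534 mol, CH3CH2COO- → 0.124 mol.
pKa = −log(1.4 × 10^-5) = 4.854
pH = pKa + log(n_CH3CH2COO-/n_CH3CH2COOH) = 4.854 + log(0.124/0.534) = 4.854 + (-0.634)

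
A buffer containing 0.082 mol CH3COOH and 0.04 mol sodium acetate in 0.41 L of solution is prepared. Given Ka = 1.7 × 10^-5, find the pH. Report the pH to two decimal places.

pH = 4.46

pKa = −log(1.7 × 10^-5) = 4.770
Henderson–Hasselbalch: pH = pKa + log([CH3COO-]/[CH3COOH]) = 4.770 + log(0.04/0.082)
pH = 4.770 + (-0.312) = 4.46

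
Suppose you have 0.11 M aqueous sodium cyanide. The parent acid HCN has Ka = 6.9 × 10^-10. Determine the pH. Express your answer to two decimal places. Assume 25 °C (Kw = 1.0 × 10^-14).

pH = 11.10

CN- is the conjugate base of the weak acid HCN.
Kb = Kw/Ka = 1.0×10^-14 / 6.9 × 10^-10 = 1.45 × 10^-5
From the ICE table, Kb = [OH-]²/(0.11 − [OH-]) = 1.45 × 10^-5.
Assume [OH-] ≪ 0.11: [OH-] ≈ √(1.45 × 10^-5 × 0.11) = 1.26 × 10^-3 M
Check: 1.1% ionized — well under 5%, approximation valid.
pOH = 2.90, so pH = 14.00 − pOH = 11.10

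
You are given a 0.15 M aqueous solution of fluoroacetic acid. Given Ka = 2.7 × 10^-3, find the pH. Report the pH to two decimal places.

pH = 1.73

FCH2COOH ⇌ FCH2COO- + H+
Ka = [H+]²/(0.15 − [H+]) = 2.7 × 10^-3
[H+] is not negligible relative to C₀; solve [H+]² + 0.0027·[H+] − 0.000405 = 0.
[H+] = [−0.0027 + √(0.0027² + 0.00162)]/2 = 1.88 × 10^-2 M
pH = −log[H+] = −log(1.88 × 10^-2) = 1.73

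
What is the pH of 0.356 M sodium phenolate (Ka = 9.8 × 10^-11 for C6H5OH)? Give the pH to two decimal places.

C6H5O- is the conjugate base of the weak acid C6H5OH.
Kb = Kw/Ka = 1.0×10^-14 / 9.8 × 10^-11 = 1.02 × 10^-4
From the ICE table, Kb = [OH-]²/(0.356 − [OH-]) = 1.02 × 10^-4.
Since Kb ≪ C₀, [OH-] ≈ √(Kb·C₀) = 6.03 × 10^-3 M.
([OH-]/C₀ = 1.7% < 5%, so the approximation holds.)
pOH = −log(6.03 × 10^-3) = 2.22; pH = 14.00 − 2.22 = 11.78

pH = 11.78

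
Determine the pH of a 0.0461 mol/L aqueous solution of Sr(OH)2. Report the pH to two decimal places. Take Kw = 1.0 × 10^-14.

Sr(OH)2 is a strong base (each formula unit releases 2 OH-); [OH-] = 0.0922 M.
pOH = -log(0.0922) = 1.04
pH = 14.00 - 1.04 = 12.96

pH = 12.96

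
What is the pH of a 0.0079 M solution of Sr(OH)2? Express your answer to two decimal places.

Sr(OH)2 is a strong base (each formula unit releases 2 OH-); [OH-] = 0.0158 M.
pOH = -log(0.0158) = 1.80
pH = 14.00 - 1.80 = 12.20

pH = 12.20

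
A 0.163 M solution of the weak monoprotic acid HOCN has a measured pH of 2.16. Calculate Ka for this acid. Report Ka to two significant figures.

[H+] = 10^(-2.16) = 6.92 × 10^-3 M
At equilibrium [HA] = 0.163 − 6.92 × 10^-3 = 1.56 × 10^-1 M
Ka = [H+][A-]/[HA] = (6.92 × 10^-3)² / 1.56 × 10^-1 = 3.1 × 10^-4

Ka = 3.1 × 10^-4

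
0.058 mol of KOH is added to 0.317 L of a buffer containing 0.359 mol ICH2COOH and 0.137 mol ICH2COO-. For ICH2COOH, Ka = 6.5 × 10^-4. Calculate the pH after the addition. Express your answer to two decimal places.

After neutralization: n(ICH2COOH) = 0.301 mol, n(ICH2COO-) = 0.195 mol.
pKa = −log(6.5 × 10^-4) = 3.187
pH = pKa + log([A⁻]/[HA]) = 3.187 + log(0.195/0.301) = 3.187 -0.189

pH = 3.00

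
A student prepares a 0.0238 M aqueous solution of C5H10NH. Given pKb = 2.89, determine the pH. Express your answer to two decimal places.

C5H10NH + H2O ⇌ C5H10NH2+ + OH-
Kb = 10^(−2.89) = 1.29 × 10^-3
Kb = [OH-]²/(0.0238 − [OH-]) = 1.29 × 10^-3
The 5% rule fails; solving [OH-]² + Kb·[OH-] − Kb·C₀ = 0 exactly:
[OH-] = (−Kb + √(Kb² + 4·Kb·C₀))/2 = 4.93 × 10^-3 M
pOH = −log(4.93 × 10^-3) = 2.31; pH = 14.00 − 2.31 = 11.69

pH = 11.69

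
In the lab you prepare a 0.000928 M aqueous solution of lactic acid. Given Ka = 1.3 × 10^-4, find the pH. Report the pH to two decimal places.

CH3CH(OH)COOH ⇌ CH3CH(OH)COO- + H+
Ka = [H+]²/(0.000928 − [H+]) = 1.3 × 10^-4
The 5% rule fails; solving [H+]² + Ka·[H+] − Ka·C₀ = 0 exactly:
[H+] = [−0.00013 + √(0.00013² + 4.83e-07)]/2 = 2.88 × 10^-4 M
pH = −log[H+] = −log(2.88 × 10^-4) = 3.54

pH = 3.54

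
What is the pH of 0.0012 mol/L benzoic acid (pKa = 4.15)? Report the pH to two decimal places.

C6H5COOH ⇌ C6H5COO- + H+
Ka = 10^(−4.15) = 7.08 × 10^-5
Ka = [H+]²/(0.0012 − [H+]) = 7.08 × 10^-5
[H+] is not negligible relative to C₀; solve [H+]² + 7.08e-05·[H+] − 8.5e-08 = 0.
[H+] = [−7.08e-05 + √(7.08e-05² + 3.4e-07)]/2 = 2.58 × 10^-4 M
pH = −log[H+] = −log(2.58 × 10^-4) = 3.59

pH = 3.59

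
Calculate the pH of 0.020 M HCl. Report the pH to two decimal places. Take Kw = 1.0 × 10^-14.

HCl is a strong acid and dissociates completely, so [H+] = 0.020 M.
pH = -log(0.02) = 1.70

pH = 1.70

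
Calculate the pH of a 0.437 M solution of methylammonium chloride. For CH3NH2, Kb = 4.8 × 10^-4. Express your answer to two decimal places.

CH3NH3+ is the conjugate acid of the weak base CH3NH2.
Ka = Kw/Kb = 1.0×10^-14 / 4.8 × 10^-4 = 2.08 × 10^-11
Ka = [H+]²/(0.437 − [H+]) = 2.08 × 10^-11
Assume [H+] ≪ 0.437: [H+] ≈ √(2.08 × 10^-11 × 0.437) = 3.01 × 10^-6 M
pH = −log[H+] = −log(3.01 × 10^-6) = 5.52

pH = 5.52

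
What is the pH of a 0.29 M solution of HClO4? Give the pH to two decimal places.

HClO4 is a strong acid and dissociates completely, so [H+] = 0.29 M.
pH = -log(0.29) = 0.54

pH = 0.54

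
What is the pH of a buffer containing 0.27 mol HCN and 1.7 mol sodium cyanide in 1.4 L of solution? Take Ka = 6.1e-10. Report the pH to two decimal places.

pKa = −log(6.1 × 10^-10) = 9.215
Using pH = pKa + log([base]/[acid]) with [base]/[acid] = 1.7/0.27:
pH = 9.215 + (+0.799) = 10.01

pH = 10.01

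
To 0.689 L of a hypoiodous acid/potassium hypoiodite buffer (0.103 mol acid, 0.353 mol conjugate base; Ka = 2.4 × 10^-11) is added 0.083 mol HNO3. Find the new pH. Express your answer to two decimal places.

pH = 10.78

Added H+ converts OI- to HOI: HOI → 0.186 mol, OI- → 0.27 mol.
pKa = −log(2.4 × 10^-11) = 10.620
pH = pKa + log([A⁻]/[HA]) = 10.620 + log(0.27/0.186) = 10.620 +0.162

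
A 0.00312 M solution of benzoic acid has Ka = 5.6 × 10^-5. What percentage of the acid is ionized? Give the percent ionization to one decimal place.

12.5%

C6H5COOH ⇌ C6H5COO- + H+; let x = [H+] at equilibrium.
Solve x² + 5.6e-05x − 1.75e-07 = 0 → x = 3.91 × 10^-4 M
% ionization = x/C₀ × 100% = 3.91 × 10^-4/0.00312 × 100% = 12.5%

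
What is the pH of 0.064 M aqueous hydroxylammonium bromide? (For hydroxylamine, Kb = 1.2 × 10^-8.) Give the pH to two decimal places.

pH = 3.64

NH3OH+ is the conjugate acid of the weak base NH2OH.
Ka = Kw/Kb = 1.0×10^-14 / 1.2 × 10^-8 = 8.33 × 10^-7
Let x = [H+] at equilibrium. Ka = x²/(0.064 − x).
Assume x ≪ 0.064: x ≈ √(8.33 × 10^-7 × 0.064) = 2.31 × 10^-4 M
Check: 0.36% ionized — well under 5%, approximation valid.
pH = −log(2.31 × 10^-4) = 3.64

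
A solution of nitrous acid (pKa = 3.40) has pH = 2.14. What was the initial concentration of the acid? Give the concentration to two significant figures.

C₀ = 1.4 × 10^-1 M

[H+] = 10^(-2.14) = 7.24 × 10^-3 M = x
Ka = 10^(−3.40) = 3.98 × 10^-4
Ka = x²/(C₀ − x) ⇒ C₀ = x + x²/Ka
C₀ = 7.24 × 10^-3 + (7.24 × 10^-3)²/(3.98 × 10^-4) = 1.39 × 10^-1 M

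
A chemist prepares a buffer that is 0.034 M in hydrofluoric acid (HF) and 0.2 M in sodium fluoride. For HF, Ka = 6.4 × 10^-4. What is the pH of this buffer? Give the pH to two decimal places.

pKa = −log(6.4 × 10^-4) = 3.194
Henderson–Hasselbalch: pH = pKa + log([F-]/[HF]) = 3.194 + log(0.2/0.034)
pH = 3.194 + (+0.770) = 3.96

pH = 3.96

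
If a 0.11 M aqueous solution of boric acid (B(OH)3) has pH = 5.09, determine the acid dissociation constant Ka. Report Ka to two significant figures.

[H+] = 10^(-5.09) = 8.13 × 10^-6 M
At equilibrium [HA] = 0.11 − 8.13 × 10^-6 = 1.10 × 10^-1 M
Ka = [H+][A-]/[HA] = (8.13 × 10^-6)² / 1.10 × 10^-1 = 6.0 × 10^-10

Ka = 6.0 × 10^-10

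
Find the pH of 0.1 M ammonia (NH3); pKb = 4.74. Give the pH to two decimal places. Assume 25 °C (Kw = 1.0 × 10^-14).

pH = 11.13

NH3 + H2O ⇌ NH4+ + OH-
Kb = 10^(−4.74) = 1.82 × 10^-5
Kb = [OH-]²/(0.1 − [OH-]) = 1.82 × 10^-5
Assume [OH-] ≪ 0.1: [OH-] ≈ √(1.82 × 10^-5 × 0.1) = 1.35 × 10^-3 M
([OH-]/C₀ = 1.3% < 5%, so the approximation holds.)
pOH = −log(1.35 × 10^-3) = 2.87; pH = 14.00 − 2.87 = 11.13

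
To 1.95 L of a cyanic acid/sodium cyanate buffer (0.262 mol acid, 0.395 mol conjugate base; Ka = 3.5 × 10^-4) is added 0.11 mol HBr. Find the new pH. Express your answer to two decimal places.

pH = 3.34

After neutralization: n(HOCN) = 0.372 mol, n(OCN-) = 0.285 mol.
pKa = −log(3.5 × 10^-4) = 3.456
pH = pKa + log([A⁻]/[HA]) = 3.456 + log(0.285/0.372) = 3.456 -0.116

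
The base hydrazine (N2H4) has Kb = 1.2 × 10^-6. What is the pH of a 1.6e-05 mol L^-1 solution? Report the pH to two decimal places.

N2H4 + H2O ⇌ N2H5+ + OH-
From the ICE table, Kb = x²/(1.6e-05 − x) = 1.2 × 10^-6.
Here C₀/Kb ≈ 13.3, so the small-x approximation fails. Use the quadratic:
x = [−1.2e-06 + √(1.2e-06² + 7.68e-11)]/2 = 3.82 × 10^-6 M
pOH = 5.42, so pH = 14.00 − pOH = 8.58

pH = 8.58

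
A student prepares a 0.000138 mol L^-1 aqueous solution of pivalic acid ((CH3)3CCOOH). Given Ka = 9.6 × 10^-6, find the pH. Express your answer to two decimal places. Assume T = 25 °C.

pH = 4.50

(CH3)3CCOOH ⇌ (CH3)3CCOO- + H+
From the ICE table, Ka = x²/(0.000138 − x) = 9.6 × 10^-6.
The 5% rule fails; solving x² + Ka·x − Ka·C₀ = 0 exactly:
x = (−Ka + √(Ka² + 4·Ka·C₀))/2 = 3.19 × 10^-5 M
pH = −log[H+] = −log(3.19 × 10^-5) = 4.50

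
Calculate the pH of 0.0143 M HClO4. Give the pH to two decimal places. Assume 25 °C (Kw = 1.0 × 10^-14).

HClO4 is a strong acid and dissociates completely, so [H+] = 0.0143 M.
pH = -log(0.0143) = 1.84

pH = 1.84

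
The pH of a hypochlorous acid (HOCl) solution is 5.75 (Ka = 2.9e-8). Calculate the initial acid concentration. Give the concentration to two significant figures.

[H+] = 10^(-5.75) = 1.78 × 10^-6 M = x
Ka = x²/(C₀ − x) ⇒ C₀ = x + x²/Ka
C₀ = 1.78 × 10^-6 + (1.78 × 10^-6)²/(2.9 × 10^-8) = 1.11 × 10^-4 M

C₀ = 1.1 × 10^-4 M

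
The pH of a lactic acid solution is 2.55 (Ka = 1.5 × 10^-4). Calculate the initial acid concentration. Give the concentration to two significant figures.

[H+] = 10^(-2.55) = 2.82 × 10^-3 M = x
Ka = x²/(C₀ − x) ⇒ C₀ = x + x²/Ka
C₀ = 2.82 × 10^-3 + (2.82 × 10^-3)²/(1.5 × 10^-4) = 5.58 × 10^-2 M

C₀ = 5.6 × 10^-2 M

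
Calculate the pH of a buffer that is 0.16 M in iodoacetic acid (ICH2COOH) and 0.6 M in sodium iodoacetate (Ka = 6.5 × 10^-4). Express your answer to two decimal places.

pH = 3.76

pKa = −log(6.5 × 10^-4) = 3.187
Henderson–Hasselbalch: pH = pKa + log([ICH2COO-]/[ICH2COOH]) = 3.187 + log(0.6/0.16)
pH = 3.187 + (+0.574) = 3.76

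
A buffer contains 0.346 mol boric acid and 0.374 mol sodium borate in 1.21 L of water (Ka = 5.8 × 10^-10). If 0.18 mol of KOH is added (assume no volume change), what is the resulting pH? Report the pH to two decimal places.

After neutralization: n(B(OH)3) = 0.166 mol, n(B(OH)4-) = 0.554 mol.
pKa = −log(5.8 × 10^-10) = 9.237
Henderson–Hasselbalch with mole ratio 0.554/0.166: pH = 9.237 + (+0.523)

pH = 9.76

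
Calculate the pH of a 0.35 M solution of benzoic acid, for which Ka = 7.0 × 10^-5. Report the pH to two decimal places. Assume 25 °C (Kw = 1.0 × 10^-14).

C6H5COOH ⇌ C6H5COO- + H+
Ka = [H+]²/(0.35 − [H+]) = 7.0 × 10^-5
Since Ka ≪ C₀, [H+] ≈ √(Ka·C₀) = 4.95 × 10^-3 M.
Check: 1.4% ionized — well under 5%, approximation valid.
pH = −log[H+] = −log(4.95 × 10^-3) = 2.31

pH = 2.31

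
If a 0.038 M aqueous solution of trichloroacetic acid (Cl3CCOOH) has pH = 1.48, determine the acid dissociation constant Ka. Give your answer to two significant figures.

Ka = 2.2 × 10^-1

[H+] = 10^(-1.48) = 3.31 × 10^-2 M
At equilibrium [HA] = 0.038 − 3.31 × 10^-2 = 4.90 × 10^-3 M
Ka = [H+][A-]/[HA] = (3.31 × 10^-2)² / 4.90 × 10^-3 = 2.2 × 10^-1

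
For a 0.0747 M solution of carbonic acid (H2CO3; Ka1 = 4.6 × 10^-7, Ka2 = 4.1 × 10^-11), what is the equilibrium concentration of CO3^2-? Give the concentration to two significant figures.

First ionization gives [H+] ≈ [HCO3-] = 1.85 × 10^-4 M.
Second step: Ka2 = [H+][CO3^2-]/[HCO3-] ≈ [CO3^2-] (since [H+] ≈ [HCO3-]).
So [CO3^2-] ≈ Ka2.

4.1 × 10^-11 M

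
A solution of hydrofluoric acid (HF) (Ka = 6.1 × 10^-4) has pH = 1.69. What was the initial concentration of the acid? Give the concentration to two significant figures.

[H+] = 10^(-1.69) = 2.04 × 10^-2 M = x
Ka = x²/(C₀ − x) ⇒ C₀ = x + x²/Ka
C₀ = 2.04 × 10^-2 + (2.04 × 10^-2)²/(6.1 × 10^-4) = 7.03 × 10^-1 M

C₀ = 7.0 × 10^-1 M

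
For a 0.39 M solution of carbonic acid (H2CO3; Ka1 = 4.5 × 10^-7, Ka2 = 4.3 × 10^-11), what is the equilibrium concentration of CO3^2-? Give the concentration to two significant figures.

4.3 × 10^-11 M

First ionization gives [H+] ≈ [HCO3-] = 4.19 × 10^-4 M.
Second step: Ka2 = [H+][CO3^2-]/[HCO3-] ≈ [CO3^2-] (since [H+] ≈ [HCO3-]).
So [CO3^2-] ≈ Ka2.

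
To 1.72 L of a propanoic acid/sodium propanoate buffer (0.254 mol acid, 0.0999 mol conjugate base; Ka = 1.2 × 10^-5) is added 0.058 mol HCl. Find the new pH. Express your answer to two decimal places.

pH = 4.05

Added H+ converts CH3CH2COO- to CH3CH2COOH: CH3CH2COOH → 0.312 mol, CH3CH2COO- → 0.0419 mol.
pKa = −log(1.2 × 10^-5) = 4.921
Henderson–Hasselbalch with mole ratio 0.0419/0.312: pH = 4.921 + (-0.872)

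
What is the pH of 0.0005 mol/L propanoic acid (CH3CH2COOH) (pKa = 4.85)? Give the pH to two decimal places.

pH = 4.11

CH3CH2COOH ⇌ CH3CH2COO- + H+
Ka = 10^(−4.85) = 1.41 × 10^-5
Ka = [H+]²/(0.0005 − [H+]) = 1.41 × 10^-5
[H+] is not negligible relative to C₀; solve [H+]² + 1.41e-05·[H+] − 7.05e-09 = 0.
[H+] = [−1.41e-05 + √(1.41e-05² + 2.82e-08)]/2 = 7.72 × 10^-5 M
pH = −log[H+] = −log(7.72 × 10^-5) = 4.11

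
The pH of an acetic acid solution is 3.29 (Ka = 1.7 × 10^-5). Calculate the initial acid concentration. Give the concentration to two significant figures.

[H+] = 10^(-3.29) = 5.13 × 10^-4 M = x
Ka = x²/(C₀ − x) ⇒ C₀ = x + x²/Ka
C₀ = 5.13 × 10^-4 + (5.13 × 10^-4)²/(1.7 × 10^-5) = 1.60 × 10^-2 M

C₀ = 1.6 × 10^-2 M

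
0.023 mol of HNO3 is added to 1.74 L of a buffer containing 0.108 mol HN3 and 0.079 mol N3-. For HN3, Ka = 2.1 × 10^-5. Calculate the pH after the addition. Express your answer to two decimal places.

After neutralization: n(HN3) = 0.131 mol, n(N3-) = 0.056 mol.
pKa = −log(2.1 × 10^-5) = 4.678
pH = pKa + log(n_N3-/n_HN3) = 4.678 + log(0.056/0.131) = 4.678 + (-0.369)

pH = 4.31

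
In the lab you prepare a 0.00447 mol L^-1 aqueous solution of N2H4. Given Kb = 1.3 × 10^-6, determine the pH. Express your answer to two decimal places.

N2H4 + H2O ⇌ N2H5+ + OH-
Kb = [OH-]²/(0.00447 − [OH-]) = 1.3 × 10^-6
Assume [OH-] ≪ 0.00447: [OH-] ≈ √(1.3 × 10^-6 × 0.00447) = 7.62 × 10^-5 M
pOH = 4.12, so pH = 14.00 − pOH = 9.88

pH = 9.88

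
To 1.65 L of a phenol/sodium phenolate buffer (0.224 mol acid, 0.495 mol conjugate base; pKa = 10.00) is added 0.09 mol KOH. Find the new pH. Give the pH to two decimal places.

After neutralization: n(C6H5OH) = 0.134 mol, n(C6H5O-) = 0.585 mol.
Henderson–Hasselbalch with mole ratio 0.585/0.134: pH = 10.00 + (+0.640)

pH = 10.64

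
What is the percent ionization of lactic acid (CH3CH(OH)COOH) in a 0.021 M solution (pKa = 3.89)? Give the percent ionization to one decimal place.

CH3CH(OH)COOH ⇌ CH3CH(OH)COO- + H+; let x = [H+] at equilibrium.
Ka = 10^(−3.89) = 1.29 × 10^-4
Solve x² + 0.000129x − 2.71e-06 = 0 → x = 1.58 × 10^-3 M
% ionization = x/C₀ × 100% = 1.58 × 10^-3/0.021 × 100% = 7.5%

7.5%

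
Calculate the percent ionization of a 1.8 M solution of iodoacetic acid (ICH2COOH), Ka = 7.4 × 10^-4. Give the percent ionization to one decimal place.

ICH2COOH ⇌ ICH2COO- + H+; let x = [H+] at equilibrium.
x ≈ √(Ka·C₀) = √(7.4 × 10^-4 × 1.8) = 3.65 × 10^-2 M
Fraction ionized = 3.65 × 10^-2 / 1.8 = 0.0203 → 2.0%

2.0%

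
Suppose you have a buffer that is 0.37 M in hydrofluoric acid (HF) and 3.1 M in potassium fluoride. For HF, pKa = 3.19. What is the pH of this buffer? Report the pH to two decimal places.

pH = 4.11

Using pH = pKa + log([base]/[acid]) with [base]/[acid] = 3.1/0.37:
pH = 3.19 + (+0.923) = 4.11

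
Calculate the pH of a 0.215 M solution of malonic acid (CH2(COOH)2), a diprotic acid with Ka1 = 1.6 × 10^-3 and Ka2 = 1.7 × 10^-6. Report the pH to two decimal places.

Ka1 ≫ Ka2, so treat the first dissociation as the only significant source of H+.
Ka1 = x²/(0.215 − x) = 1.6 × 10^-3
Solving the quadratic: x = (−Ka1 + √(Ka1² + 4·Ka1·C₀))/2 = 1.78 × 10^-2 M
pH = −log(1.78 × 10^-2) = 1.75

pH = 1.75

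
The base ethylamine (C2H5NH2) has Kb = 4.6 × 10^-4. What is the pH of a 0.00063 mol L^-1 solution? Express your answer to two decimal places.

pH = 10.55

C2H5NH2 + H2O ⇌ C2H5NH3+ + OH-
Kb = [OH-]²/(0.00063 − [OH-]) = 4.6 × 10^-4
[OH-] is not negligible relative to C₀; solve [OH-]² + 0.00046·[OH-] − 2.9e-07 = 0.
[OH-] = [−0.00046 + √(0.00046² + 1.16e-06)]/2 = 3.55 × 10^-4 M
pOH = 3.45, so pH = 14.00 − pOH = 10.55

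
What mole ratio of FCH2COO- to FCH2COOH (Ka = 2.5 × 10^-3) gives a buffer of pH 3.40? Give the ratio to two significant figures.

ratio = 6.3

pKa = -log(2.5 × 10^-3) = 2.602
pH = pKa + log(r) ⇒ log(r) = 3.40 − 2.602 = +0.798
r = [FCH2COO-]/[FCH2COOH] = 10^(+0.798) = 6.28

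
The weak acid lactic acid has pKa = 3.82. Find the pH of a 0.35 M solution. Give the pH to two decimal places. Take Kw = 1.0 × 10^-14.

CH3CH(OH)COOH ⇌ CH3CH(OH)COO- + H+
Ka = 10^(−3.82) = 1.51 × 10^-4
From the ICE table, Ka = [H+]²/(0.35 − [H+]) = 1.51 × 10^-4.
Assume [H+] ≪ 0.35: [H+] ≈ √(1.51 × 10^-4 × 0.35) = 7.27 × 10^-3 M
Check: 2.1% ionized — well under 5%, approximation valid.
pH = −log[H+] = −log(7.27 × 10^-3) = 2.14

pH = 2.14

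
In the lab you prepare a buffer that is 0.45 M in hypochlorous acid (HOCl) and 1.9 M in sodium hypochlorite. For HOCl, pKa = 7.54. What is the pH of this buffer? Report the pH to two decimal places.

pH = 8.17

Using pH = pKa + log([base]/[acid]) with [base]/[acid] = 1.9/0.45:
pH = 7.54 + (+0.626) = 8.17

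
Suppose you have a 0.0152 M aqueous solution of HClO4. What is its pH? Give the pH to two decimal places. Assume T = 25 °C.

HClO4 is a strong acid and dissociates completely, so [H+] = 0.0152 M.
pH = -log(0.0152) = 1.82

pH = 1.82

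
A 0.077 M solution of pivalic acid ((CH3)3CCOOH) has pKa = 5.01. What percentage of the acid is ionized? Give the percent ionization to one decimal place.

(CH3)3CCOOH ⇌ (CH3)3CCOO- + H+; let x = [H+] at equilibrium.
Ka = 10^(−5.01) = 9.77 × 10^-6
x ≈ √(Ka·C₀) = √(9.77 × 10^-6 × 0.077) = 8.67 × 10^-4 M
% ionization = x/C₀ × 100% = 8.67 × 10^-4/0.077 × 100% = 1.1%

1.1%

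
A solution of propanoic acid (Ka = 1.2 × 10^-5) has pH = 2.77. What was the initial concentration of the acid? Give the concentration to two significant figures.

C₀ = 2.4 × 10^-1 M

[H+] = 10^(-2.77) = 1.70 × 10^-3 M = x
Ka = x²/(C₀ − x) ⇒ C₀ = x + x²/Ka
C₀ = 1.70 × 10^-3 + (1.70 × 10^-3)²/(1.2 × 10^-5) = 2.43 × 10^-1 M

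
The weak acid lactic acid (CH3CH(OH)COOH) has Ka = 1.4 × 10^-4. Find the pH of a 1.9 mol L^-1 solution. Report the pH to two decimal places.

CH3CH(OH)COOH ⇌ CH3CH(OH)COO- + H+
Ka = [H+]²/(1.9 − [H+]) = 1.4 × 10^-4
Since Ka ≪ C₀, [H+] ≈ √(Ka·C₀) = 1.63 × 10^-2 M.
([H+]/C₀ = 0.86% < 5%, so the approximation holds.)
pH = −log[H+] = −log(1.63 × 10^-2) = 1.79

pH = 1.79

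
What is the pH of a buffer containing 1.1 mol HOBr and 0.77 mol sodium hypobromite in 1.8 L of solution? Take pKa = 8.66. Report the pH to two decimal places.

pH = 8.51

Henderson–Hasselbalch: pH = pKa + log([OBr-]/[HOBr]) = 8.66 + log(0.77/1.1)
pH = 8.66 + (-0.155) = 8.51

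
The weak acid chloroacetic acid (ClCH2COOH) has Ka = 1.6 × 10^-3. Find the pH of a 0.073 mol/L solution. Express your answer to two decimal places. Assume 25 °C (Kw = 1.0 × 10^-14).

pH = 2.00

ClCH2COOH ⇌ ClCH2COO- + H+
Ka = x²/(0.073 − x) = 1.6 × 10^-3
Here C₀/Ka ≈ 45.6, so the small-x approximation fails. Use the quadratic:
x = [−0.0016 + √(0.0016² + 0.000467)]/2 = 1.00 × 10^-2 M
pH = −log[H+] = −log(1.00 × 10^-2) = 2.00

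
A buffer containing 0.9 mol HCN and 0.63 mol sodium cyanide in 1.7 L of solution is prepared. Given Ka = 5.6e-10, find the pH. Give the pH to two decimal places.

pKa = −log(5.6 × 10^-10) = 9.252
Using pH = pKa + log([base]/[acid]) with [base]/[acid] = 0.63/0.9:
pH = 9.252 + (-0.155) = 9.10

pH = 9.10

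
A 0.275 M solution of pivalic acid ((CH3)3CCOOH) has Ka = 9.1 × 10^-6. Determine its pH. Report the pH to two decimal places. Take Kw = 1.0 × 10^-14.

(CH3)3CCOOH ⇌ (CH3)3CCOO- + H+
Ka = [H+]²/(0.275 − [H+]) = 9.1 × 10^-6
Neglecting [H+] in the denominator: [H+] = √(9.1 × 10^-6 × 0.275) = 1.58 × 10^-3 M
Check: 0.58% ionized — well under 5%, approximation valid.
pH = −log[H+] = −log(1.58 × 10^-3) = 2.80

pH = 2.80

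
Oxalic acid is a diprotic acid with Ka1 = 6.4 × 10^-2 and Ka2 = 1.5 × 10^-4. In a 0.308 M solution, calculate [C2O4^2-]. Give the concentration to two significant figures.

First ionization gives [H+] ≈ [HC2O4-] = 1.12 × 10^-1 M.
Second step: Ka2 = [H+][C2O4^2-]/[HC2O4-] ≈ [C2O4^2-] (since [H+] ≈ [HC2O4-]).
So [C2O4^2-] ≈ Ka2.

1.5 × 10^-4 M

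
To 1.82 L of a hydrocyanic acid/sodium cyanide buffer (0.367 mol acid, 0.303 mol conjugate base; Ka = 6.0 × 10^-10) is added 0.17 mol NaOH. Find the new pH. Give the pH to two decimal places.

pH = 9.60

OH- converts HCN to CN-: HCN → 0.197 mol, CN- → 0.473 mol.
pKa = −log(6.0 × 10^-10) = 9.222
pH = pKa + log([A⁻]/[HA]) = 9.222 + log(0.473/0.197) = 9.222 +0.380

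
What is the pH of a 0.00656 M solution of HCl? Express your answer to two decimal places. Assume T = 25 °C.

pH = 2.18

HCl is a strong acid and dissociates completely, so [H+] = 0.00656 M.
pH = -log(0.00656) = 2.18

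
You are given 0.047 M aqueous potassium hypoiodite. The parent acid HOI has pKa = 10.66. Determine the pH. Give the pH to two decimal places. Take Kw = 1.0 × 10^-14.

OI- is the conjugate base of the weak acid HOI.
Ka = 10^(−10.66) = 2.19 × 10^-11
Kb = Kw/Ka = 1.0×10^-14 / 2.19 × 10^-11 = 4.57 × 10^-4
Let x = [OH-] at equilibrium. Kb = x²/(0.047 − x).
Here C₀/Kb ≈ 103, so the small-x approximation fails. Use the quadratic:
x = (−Kb + √(Kb² + 4·Kb·C₀))/2 = 4.41 × 10^-3 M
pOH = 2.36, so pH = 14.00 − pOH = 11.64

pH = 11.64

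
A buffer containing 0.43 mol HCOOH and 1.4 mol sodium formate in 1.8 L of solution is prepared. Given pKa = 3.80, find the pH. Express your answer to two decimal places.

pH = pKa + log([A⁻]/[HA]) = 3.80 + log(1.4/0.43)
pH = 3.80 + (+0.513) = 4.31

pH = 4.31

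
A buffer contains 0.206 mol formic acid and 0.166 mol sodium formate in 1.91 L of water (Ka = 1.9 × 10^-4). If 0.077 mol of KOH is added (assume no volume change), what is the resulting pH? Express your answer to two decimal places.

After neutralization: n(HCOOH) = 0.129 mol, n(HCOO-) = 0.243 mol.
pKa = −log(1.9 × 10^-4) = 3.721
pH = pKa + log([A⁻]/[HA]) = 3.721 + log(0.243/0.129) = 3.721 +0.275

pH = 4.00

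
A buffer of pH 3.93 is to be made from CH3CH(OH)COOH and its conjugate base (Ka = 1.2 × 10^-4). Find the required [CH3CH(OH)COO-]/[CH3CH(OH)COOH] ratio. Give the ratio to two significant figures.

pKa = -log(1.2 × 10^-4) = 3.921
pH = pKa + log(r) ⇒ log(r) = 3.93 − 3.921 = +0.009
r = [CH3CH(OH)COO-]/[CH3CH(OH)COOH] = 10^(+0.009) = 1.02

ratio = 1.0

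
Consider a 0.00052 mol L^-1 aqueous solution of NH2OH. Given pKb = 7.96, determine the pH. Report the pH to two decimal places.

NH2OH + H2O ⇌ NH3OH+ + OH-
Kb = 10^(−7.96) = 1.10 × 10^-8
From the ICE table, Kb = [OH-]²/(0.00052 − [OH-]) = 1.10 × 10^-8.
Assume [OH-] ≪ 0.00052: [OH-] ≈ √(1.10 × 10^-8 × 0.00052) = 2.39 × 10^-6 M
Check: 0.46% ionized — well under 5%, approximation valid.
pOH = 5.62, so pH = 14.00 − pOH = 8.38

pH = 8.38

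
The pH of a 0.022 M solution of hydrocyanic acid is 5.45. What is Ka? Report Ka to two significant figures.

[H+] = 10^(-5.45) = 3.55 × 10^-6 M
At equilibrium [HA] = 0.022 − 3.55 × 10^-6 = 2.20 × 10^-2 M
Ka = [H+][A-]/[HA] = (3.55 × 10^-6)² / 2.20 × 10^-2 = 5.7 × 10^-10

Ka = 5.7 × 10^-10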